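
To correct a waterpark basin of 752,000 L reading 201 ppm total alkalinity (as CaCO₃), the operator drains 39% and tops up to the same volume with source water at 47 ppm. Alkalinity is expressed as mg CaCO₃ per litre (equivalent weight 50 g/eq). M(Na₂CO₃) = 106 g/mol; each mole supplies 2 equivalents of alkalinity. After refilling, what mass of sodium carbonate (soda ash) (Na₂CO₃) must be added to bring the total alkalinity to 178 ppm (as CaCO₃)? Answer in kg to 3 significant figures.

29.5 kg

After draining 39% and refilling: 201 × 0.61 + 47 × 0.39 = 140.94 ppm.
Deficit to target: 178 − 140.94 = 37.06 mg/L.
As CaCO₃: 37.06 mg/L × 752,000 L = 27,870 g; ÷ 50 g/eq ÷ 2 = 278.7 mol Na₂CO₃.
Mass: 278.7 × 106 = 29,540 g.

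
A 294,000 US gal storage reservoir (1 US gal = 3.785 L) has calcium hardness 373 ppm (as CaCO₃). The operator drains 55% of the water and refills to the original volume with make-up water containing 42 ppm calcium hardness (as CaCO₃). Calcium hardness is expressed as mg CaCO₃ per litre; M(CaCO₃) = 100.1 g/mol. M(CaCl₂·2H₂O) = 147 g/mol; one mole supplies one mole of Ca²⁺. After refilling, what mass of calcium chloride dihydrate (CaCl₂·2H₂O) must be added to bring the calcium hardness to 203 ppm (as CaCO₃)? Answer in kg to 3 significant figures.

Volume: 294,000 US gal × 3.785 L/gal = 1,112,790 L.
After draining 55% and refilling: 373 × 0.45 + 42 × 0.55 = 190.95 ppm.
Deficit to target: 203 − 190.95 = 12.05 mg/L.
As CaCO₃: 12.05 mg/L × 1,112,790 L = 13,410 g; ÷ 100.1 = 134 mol Ca²⁺.
Mass: 134 × 147 = 19,690 g.

19.7 kg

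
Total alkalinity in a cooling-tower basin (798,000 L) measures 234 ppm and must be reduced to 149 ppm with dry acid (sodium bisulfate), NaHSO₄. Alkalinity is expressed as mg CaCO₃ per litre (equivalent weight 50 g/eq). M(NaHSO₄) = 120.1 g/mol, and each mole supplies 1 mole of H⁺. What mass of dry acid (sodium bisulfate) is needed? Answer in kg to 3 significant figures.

163 kg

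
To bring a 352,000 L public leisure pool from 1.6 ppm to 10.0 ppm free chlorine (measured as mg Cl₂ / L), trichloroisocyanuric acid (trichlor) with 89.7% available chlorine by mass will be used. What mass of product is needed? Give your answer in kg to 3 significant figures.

Chlorine deficit: 10.0 − 1.6 = 8.4 ppm = 8.4 mg/L as Cl₂.
Cl₂ equivalent needed: 8.4 mg/L × 352,000 L = 2,957,000 mg = 2957 g.
Product at 89.7% available chlorine: 2957 / 0.897 = 3296 g.

3.30 kg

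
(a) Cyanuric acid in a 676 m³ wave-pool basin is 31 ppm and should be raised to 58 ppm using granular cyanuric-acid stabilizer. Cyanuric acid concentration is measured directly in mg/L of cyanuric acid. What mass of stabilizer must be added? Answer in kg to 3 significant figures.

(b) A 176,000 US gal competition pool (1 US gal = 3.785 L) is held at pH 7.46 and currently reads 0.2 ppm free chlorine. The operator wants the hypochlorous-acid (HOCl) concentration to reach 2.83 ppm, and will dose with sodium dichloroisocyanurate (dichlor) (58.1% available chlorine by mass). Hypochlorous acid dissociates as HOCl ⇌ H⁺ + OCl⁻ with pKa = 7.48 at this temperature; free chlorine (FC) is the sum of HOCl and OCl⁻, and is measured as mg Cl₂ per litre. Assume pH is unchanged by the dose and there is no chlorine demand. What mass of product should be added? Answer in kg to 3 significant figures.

(a) Volume: 676 m³ = 676,000 L.
(a) CYA to add: (58 − 31) = 27 mg/L × 676,000 L = 18,250 g cyanuric acid.

(b) Volume: 176,000 US gal × 3.785 L/gal = 666,160 L.
(b) [OCl⁻]/[HOCl] = 10^(pH − pKa) = 10^(7.46 − 7.48) = 0.955; fraction as HOCl = 1/(1 + 0.955) = 0.5115.
(b) Free chlorine required for 2.83 ppm HOCl: 2.83 / 0.5115 = 5.533 ppm.
(b) FC to add: 5.533 − 0.2 = 5.333 mg/L as Cl₂.
(b) Cl₂ equivalent: 5.333 mg/L × 666,160 L = 3552 g.
(b) Product at 58.1% available Cl: 3552 / 0.581 = 6114 g.

(a) 18.3 kg; (b) 6.11 kg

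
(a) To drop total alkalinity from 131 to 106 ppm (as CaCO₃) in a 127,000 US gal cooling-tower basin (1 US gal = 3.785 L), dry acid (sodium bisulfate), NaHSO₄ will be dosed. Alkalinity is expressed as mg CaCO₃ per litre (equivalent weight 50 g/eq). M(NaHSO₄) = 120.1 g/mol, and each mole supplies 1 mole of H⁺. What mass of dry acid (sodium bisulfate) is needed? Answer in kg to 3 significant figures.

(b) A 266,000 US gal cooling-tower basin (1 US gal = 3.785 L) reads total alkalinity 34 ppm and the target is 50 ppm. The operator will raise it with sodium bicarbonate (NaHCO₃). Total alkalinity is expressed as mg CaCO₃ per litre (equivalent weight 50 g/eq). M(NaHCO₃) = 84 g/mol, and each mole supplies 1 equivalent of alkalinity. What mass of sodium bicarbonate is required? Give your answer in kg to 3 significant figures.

(a) 28.9 kg; (b) 27.1 kg

(a) Volume: 127,000 US gal × 3.785 L/gal = 480,695 L.
(a) Alkalinity to neutralize: (131 − 106) = 25 mg/L as CaCO₃ × 480,695 L = 12,020 g as CaCO₃.
(a) Equivalents of H⁺ required: 12,020 ÷ 50 g/eq = 240.3 eq = 240.3 mol NaHSO₄.
(a) Mass of NaHSO₄: 240.3 × 120.1 = 28,870 g.

(b) Volume: 266,000 US gal × 3.785 L/gal = 1,006,810 L.
(b) Alkalinity to add: (50 − 34) = 16 mg/L as CaCO₃ × 1,006,810 L = 16,110 g as CaCO₃.
(b) Equivalents: 16,110 g ÷ 50 g/eq = 322.2 eq.
(b) NaHCO₃ supplies 1 eq per mole → 322.2 mol.
(b) Mass: 322.2 mol × 84 g/mol = 27,060 g.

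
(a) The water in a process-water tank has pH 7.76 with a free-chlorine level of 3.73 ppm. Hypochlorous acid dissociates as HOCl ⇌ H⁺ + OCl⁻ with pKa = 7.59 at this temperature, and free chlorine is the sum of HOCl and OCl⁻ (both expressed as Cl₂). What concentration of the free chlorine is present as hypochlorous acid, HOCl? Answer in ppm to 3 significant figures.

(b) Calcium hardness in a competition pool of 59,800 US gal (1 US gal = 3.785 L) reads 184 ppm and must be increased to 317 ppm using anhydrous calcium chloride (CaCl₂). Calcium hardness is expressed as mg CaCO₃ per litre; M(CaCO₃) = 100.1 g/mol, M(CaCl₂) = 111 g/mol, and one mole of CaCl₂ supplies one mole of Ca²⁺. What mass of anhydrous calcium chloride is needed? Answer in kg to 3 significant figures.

(a) 1.50 ppm; (b) 33.4 kg

(a) [OCl⁻]/[HOCl] = 10^(pH − pKa) = 10^(7.76 − 7.59) = 10^0.17 = 1.479.
(a) Fraction as HOCl = 1 / (1 + 1.479) = 0.4034.
(a) HOCl = 0.4034 × 3.73 ppm = 1.505 ppm.

(b) Volume: 59,800 US gal × 3.785 L/gal = 226,343 L.
(b) Hardness to add: (317 − 184) = 133 mg/L as CaCO₃ × 226,343 L = 30,100 g as CaCO₃.
(b) Moles of Ca²⁺ (1 mol Ca²⁺ ≡ 1 mol CaCO₃): 30,100 / 100.1 g/mol = 300.7 mol.
(b) Mass of CaCl₂: 300.7 × 111 = 33,380 g.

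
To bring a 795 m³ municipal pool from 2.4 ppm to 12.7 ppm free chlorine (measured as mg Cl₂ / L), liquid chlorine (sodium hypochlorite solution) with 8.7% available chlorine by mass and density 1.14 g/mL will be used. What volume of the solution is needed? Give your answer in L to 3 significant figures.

82.6 L

Volume: 795 m³ = 795,000 L.
Chlorine deficit: 12.7 − 2.4 = 10.3 ppm = 10.3 mg/L as Cl₂.
Cl₂ equivalent needed: 10.3 mg/L × 795,000 L = 8,189,000 mg = 8189 g.
Product at 8.7% available chlorine: 8189 / 0.087 = 94,120 g.
Volume at density 1.14 g/mL: 94,120 g ÷ 1.14 g/mL = 82,560 mL.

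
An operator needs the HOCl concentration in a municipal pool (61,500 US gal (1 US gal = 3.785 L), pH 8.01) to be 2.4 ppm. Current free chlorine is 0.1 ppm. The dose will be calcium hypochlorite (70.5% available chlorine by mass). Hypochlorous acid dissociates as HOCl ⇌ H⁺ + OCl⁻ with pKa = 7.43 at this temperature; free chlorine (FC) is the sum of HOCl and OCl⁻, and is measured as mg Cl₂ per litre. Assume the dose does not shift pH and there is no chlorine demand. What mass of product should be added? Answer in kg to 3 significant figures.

Volume: 61,500 US gal × 3.785 L/gal = 232,778 L.
[OCl⁻]/[HOCl] = 10^(pH − pKa) = 10^(8.01 − 7.43) = 3.802; fraction as HOCl = 1/(1 + 3.802) = 0.2083.
Free chlorine required for 2.4 ppm HOCl: 2.4 / 0.2083 = 11.52 ppm.
FC to add: 11.52 − 0.1 = 11.42 mg/L as Cl₂.
Cl₂ equivalent: 11.42 mg/L × 232,778 L = 2659 g.
Product at 70.5% available Cl: 2659 / 0.705 = 3772 g.

3.77 kg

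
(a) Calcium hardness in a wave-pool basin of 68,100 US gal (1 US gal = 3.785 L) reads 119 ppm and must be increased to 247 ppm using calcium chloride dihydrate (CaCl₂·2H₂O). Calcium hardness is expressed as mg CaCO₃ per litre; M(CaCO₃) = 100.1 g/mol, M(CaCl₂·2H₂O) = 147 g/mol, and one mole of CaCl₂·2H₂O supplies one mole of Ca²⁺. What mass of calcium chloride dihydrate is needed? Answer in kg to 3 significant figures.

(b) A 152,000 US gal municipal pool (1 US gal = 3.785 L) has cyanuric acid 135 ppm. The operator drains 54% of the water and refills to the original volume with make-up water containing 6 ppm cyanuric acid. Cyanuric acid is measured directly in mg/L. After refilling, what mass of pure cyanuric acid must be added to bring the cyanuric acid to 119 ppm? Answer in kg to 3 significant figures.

(a) Volume: 68,100 US gal × 3.785 L/gal = 257,758 L.
(a) Hardness to add: (247 − 119) = 128 mg/L as CaCO₃ × 257,758 L = 32,990 g as CaCO₃.
(a) Moles of Ca²⁺ (1 mol Ca²⁺ ≡ 1 mol CaCO₃): 32,990 / 100.1 g/mol = 329.6 mol.
(a) Mass of CaCl₂·2H₂O: 329.6 × 147 = 48,450 g.

(b) Volume: 152,000 US gal × 3.785 L/gal = 575,320 L.
(b) After draining 54% and refilling: 135 × 0.46 + 6 × 0.54 = 65.34 ppm.
(b) Deficit to target: 119 − 65.34 = 53.66 mg/L.
(b) Mass: 53.66 mg/L × 575,320 L = 30,870 g cyanuric acid.

(a) 48.5 kg; (b) 30.9 kg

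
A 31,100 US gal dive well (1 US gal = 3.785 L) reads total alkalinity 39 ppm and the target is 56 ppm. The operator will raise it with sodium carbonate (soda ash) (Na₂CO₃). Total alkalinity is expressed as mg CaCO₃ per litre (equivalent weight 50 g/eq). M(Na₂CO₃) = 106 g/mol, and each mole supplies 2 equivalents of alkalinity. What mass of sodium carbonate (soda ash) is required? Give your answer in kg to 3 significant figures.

2.12 kg

Volume: 31,100 US gal × 3.785 L/gal = 117,714 L.
Alkalinity to add: (56 − 39) = 17 mg/L as CaCO₃ × 117,714 L = 2001 g as CaCO₃.
Equivalents: 2001 g ÷ 50 g/eq = 40.02 eq.
Each mole of Na₂CO₃ supplies 2 eq, so 40.02 / 2 = 20.01 mol.
Mass: 20.01 mol × 106 g/mol = 2121 g.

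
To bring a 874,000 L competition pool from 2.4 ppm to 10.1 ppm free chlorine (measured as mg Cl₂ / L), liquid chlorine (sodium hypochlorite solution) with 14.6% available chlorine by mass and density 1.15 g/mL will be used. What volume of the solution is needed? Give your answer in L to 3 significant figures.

Chlorine deficit: 10.1 − 2.4 = 7.7 ppm = 7.7 mg/L as Cl₂.
Cl₂ equivalent needed: 7.7 mg/L × 874,000 L = 6,730,000 mg = 6730 g.
Product at 14.6% available chlorine: 6730 / 0.146 = 46,090 g.
Volume at density 1.15 g/mL: 46,090 g ÷ 1.15 g/mL = 40,080 mL.

40.1 L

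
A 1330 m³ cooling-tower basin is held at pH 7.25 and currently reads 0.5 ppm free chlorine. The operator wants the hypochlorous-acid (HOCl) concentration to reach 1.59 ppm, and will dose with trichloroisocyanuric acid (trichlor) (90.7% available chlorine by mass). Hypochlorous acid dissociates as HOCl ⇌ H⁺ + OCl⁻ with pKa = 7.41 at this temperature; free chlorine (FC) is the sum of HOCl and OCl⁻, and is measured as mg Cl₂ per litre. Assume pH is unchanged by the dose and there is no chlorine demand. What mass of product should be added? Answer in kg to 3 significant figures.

Volume: 1330 m³ = 1,330,000 L.
[OCl⁻]/[HOCl] = 10^(pH − pKa) = 10^(7.25 − 7.41) = 0.6918; fraction as HOCl = 1/(1 + 0.6918) = 0.5911.
Free chlorine required for 1.59 ppm HOCl: 1.59 / 0.5911 = 2.69 ppm.
FC to add: 2.69 − 0.5 = 2.19 mg/L as Cl₂.
Cl₂ equivalent: 2.19 mg/L × 1,330,000 L = 2913 g.
Product at 90.7% available Cl: 2913 / 0.907 = 3211 g.

3.21 kg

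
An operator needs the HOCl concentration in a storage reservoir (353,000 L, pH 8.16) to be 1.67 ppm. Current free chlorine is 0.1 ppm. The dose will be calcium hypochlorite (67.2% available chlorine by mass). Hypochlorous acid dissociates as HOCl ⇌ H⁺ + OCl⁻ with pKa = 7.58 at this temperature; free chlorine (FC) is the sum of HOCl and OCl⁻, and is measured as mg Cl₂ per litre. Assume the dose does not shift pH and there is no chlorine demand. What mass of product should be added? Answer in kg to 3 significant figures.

[OCl⁻]/[HOCl] = 10^(pH − pKa) = 10^(8.16 − 7.58) = 3.802; fraction as HOCl = 1/(1 + 3.802) = 0.2083.
Free chlorine required for 1.67 ppm HOCl: 1.67 / 0.2083 = 8.019 ppm.
FC to add: 8.019 − 0.1 = 7.919 mg/L as Cl₂.
Cl₂ equivalent: 7.919 mg/L × 353,000 L = 2795 g.
Product at 67.2% available Cl: 2795 / 0.672 = 4160 g.

4.16 kg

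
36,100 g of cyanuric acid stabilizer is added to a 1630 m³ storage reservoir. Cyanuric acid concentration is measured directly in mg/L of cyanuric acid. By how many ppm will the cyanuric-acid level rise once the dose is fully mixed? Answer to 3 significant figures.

Volume: 1630 m³ = 1,630,000 L.
Rise: 36,100 g / 1,630,000 L × 1000 = 22.15 mg/L.

22.1 ppm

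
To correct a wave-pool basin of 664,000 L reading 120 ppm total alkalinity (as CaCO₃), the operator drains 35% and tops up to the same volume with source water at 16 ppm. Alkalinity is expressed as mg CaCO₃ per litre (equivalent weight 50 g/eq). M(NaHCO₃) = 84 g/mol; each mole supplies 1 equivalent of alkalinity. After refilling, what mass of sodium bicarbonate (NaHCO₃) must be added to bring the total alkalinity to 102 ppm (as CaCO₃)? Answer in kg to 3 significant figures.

20.5 kg

After draining 35% and refilling: 120 × 0.65 + 16 × 0.35 = 83.6 ppm.
Deficit to target: 102 − 83.6 = 18.4 mg/L.
As CaCO₃: 18.4 mg/L × 664,000 L = 12,220 g; ÷ 50 g/eq ÷ 1 = 244.4 mol NaHCO₃.
Mass: 244.4 × 84 = 20,530 g.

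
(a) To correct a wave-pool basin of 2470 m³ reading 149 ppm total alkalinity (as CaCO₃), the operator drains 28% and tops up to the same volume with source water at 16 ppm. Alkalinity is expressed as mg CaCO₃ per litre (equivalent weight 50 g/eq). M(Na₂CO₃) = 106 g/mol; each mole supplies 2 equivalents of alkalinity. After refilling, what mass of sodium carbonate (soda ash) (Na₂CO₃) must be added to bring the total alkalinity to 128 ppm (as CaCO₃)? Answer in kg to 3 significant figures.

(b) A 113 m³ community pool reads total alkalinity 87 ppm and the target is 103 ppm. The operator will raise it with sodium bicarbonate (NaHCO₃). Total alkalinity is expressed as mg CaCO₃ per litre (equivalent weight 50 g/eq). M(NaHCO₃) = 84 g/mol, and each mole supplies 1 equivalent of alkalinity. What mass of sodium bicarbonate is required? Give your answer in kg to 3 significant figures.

(a) 42.5 kg; (b) 3.04 kg

(a) Volume: 2470 m³ = 2,470,000 L.
(a) After draining 28% and refilling: 149 × 0.72 + 16 × 0.28 = 111.76 ppm.
(a) Deficit to target: 128 − 111.76 = 16.24 mg/L.
(a) As CaCO₃: 16.24 mg/L × 2,470,000 L = 40,110 g; ÷ 50 g/eq ÷ 2 = 401.1 mol Na₂CO₃.
(a) Mass: 401.1 × 106 = 42,520 g.

(b) Volume: 113 m³ = 113,000 L.
(b) Alkalinity to add: (103 − 87) = 16 mg/L as CaCO₃ × 113,000 L = 1808 g as CaCO₃.
(b) Equivalents: 1808 g ÷ 50 g/eq = 36.16 eq.
(b) NaHCO₃ supplies 1 eq per mole → 36.16 mol.
(b) Mass: 36.16 mol × 84 g/mol = 3037 g.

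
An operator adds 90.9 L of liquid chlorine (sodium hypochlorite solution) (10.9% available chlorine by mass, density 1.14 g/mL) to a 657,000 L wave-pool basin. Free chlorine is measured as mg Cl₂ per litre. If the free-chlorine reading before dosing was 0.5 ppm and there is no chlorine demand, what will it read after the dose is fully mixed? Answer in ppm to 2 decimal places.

Mass of solution: 90.9 L × 1000 mL/L × 1.14 g/mL = 103,600 g.
Available chlorine delivered: 103,600 g × 0.109 = 11,300 g as Cl₂.
Concentration rise: 11,300 g / 657,000 L = 17.19 mg/L = 17.19 ppm.
Final FC: 0.5 + 17.19 = 17.69 ppm.

17.69 ppm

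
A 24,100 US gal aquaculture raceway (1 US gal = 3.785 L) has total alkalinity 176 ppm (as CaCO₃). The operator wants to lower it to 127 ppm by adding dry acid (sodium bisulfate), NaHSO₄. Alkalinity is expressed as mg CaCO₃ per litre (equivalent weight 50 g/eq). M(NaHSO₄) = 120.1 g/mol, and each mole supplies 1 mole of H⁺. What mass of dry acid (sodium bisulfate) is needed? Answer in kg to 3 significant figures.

Volume: 24,100 US gal × 3.785 L/gal = 91,218 L.
Alkalinity to neutralize: (176 − 127) = 49 mg/L as CaCO₃ × 91,218 L = 4470 g as CaCO₃.
Equivalents of H⁺ required: 4470 ÷ 50 g/eq = 89.39 eq = 89.39 mol NaHSO₄.
Mass of NaHSO₄: 89.39 × 120.1 = 10,740 g.

10.7 kg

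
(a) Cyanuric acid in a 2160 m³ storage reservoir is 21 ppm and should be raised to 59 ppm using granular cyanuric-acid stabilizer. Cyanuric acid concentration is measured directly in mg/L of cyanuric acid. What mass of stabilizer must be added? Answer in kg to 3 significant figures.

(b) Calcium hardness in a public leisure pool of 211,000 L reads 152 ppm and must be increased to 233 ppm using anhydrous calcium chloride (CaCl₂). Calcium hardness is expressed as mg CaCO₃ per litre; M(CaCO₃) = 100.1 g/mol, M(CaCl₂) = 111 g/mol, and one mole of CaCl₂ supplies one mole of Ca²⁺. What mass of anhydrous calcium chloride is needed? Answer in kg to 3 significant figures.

(a) 82.1 kg; (b) 19.0 kg

(a) Volume: 2160 m³ = 2,160,000 L.
(a) CYA to add: (59 − 21) = 38 mg/L × 2,160,000 L = 82,080 g cyanuric acid.

(b) Hardness to add: (233 − 152) = 81 mg/L as CaCO₃ × 211,000 L = 17,090 g as CaCO₃.
(b) Moles of Ca²⁺ (1 mol Ca²⁺ ≡ 1 mol CaCO₃): 17,090 / 100.1 g/mol = 170.7 mol.
(b) Mass of CaCl₂: 170.7 × 111 = 18,950 g.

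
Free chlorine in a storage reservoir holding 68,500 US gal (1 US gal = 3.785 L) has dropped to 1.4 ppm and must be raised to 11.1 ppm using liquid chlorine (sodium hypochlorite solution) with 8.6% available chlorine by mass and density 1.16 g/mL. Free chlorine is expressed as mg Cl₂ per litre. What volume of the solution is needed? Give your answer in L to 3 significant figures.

Volume: 68,500 US gal × 3.785 L/gal = 259,272 L.
Chlorine deficit: 11.1 − 1.4 = 9.7 ppm = 9.7 mg/L as Cl₂.
Cl₂ equivalent needed: 9.7 mg/L × 259,272 L = 2,515,000 mg = 2515 g.
Product at 8.6% available chlorine: 2515 / 0.086 = 29,240 g.
Volume at density 1.16 g/mL: 29,240 g ÷ 1.16 g/mL = 25,210 mL.

25.2 L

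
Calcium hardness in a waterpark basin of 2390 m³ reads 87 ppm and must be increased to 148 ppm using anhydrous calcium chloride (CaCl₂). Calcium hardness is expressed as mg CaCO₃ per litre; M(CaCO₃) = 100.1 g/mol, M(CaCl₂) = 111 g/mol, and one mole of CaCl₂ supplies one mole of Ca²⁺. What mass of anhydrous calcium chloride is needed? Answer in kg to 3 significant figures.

Volume: 2390 m³ = 2,390,000 L.
Hardness to add: (148 − 87) = 61 mg/L as CaCO₃ × 2,390,000 L = 145,800 g as CaCO₃.
Moles of Ca²⁺ (1 mol Ca²⁺ ≡ 1 mol CaCO₃): 145,800 / 100.1 g/mol = 1456 mol.
Mass of CaCl₂: 1456 × 111 = 161,700 g.

162 kg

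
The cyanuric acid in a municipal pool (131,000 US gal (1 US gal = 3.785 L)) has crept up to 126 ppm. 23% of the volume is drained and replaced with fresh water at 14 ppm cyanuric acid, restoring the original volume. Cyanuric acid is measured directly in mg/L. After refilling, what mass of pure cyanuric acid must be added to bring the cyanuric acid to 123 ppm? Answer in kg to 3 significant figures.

11.3 kg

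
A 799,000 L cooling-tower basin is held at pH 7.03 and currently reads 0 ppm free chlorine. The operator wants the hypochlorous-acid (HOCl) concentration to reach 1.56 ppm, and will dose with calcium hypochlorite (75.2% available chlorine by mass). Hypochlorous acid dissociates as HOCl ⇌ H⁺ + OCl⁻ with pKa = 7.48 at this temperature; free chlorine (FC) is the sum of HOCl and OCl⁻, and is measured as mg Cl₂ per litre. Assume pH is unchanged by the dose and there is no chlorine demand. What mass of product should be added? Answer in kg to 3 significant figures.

[OCl⁻]/[HOCl] = 10^(pH − pKa) = 10^(7.03 − 7.48) = 0.3548; fraction as HOCl = 1/(1 + 0.3548) = 0.7381.
Free chlorine required for 1.56 ppm HOCl: 1.56 / 0.7381 = 2.114 ppm.
FC to add: 2.114 − 0 = 2.114 mg/L as Cl₂.
Cl₂ equivalent: 2.114 mg/L × 799,000 L = 1689 g.
Product at 75.2% available Cl: 1689 / 0.752 = 2246 g.

2.25 kg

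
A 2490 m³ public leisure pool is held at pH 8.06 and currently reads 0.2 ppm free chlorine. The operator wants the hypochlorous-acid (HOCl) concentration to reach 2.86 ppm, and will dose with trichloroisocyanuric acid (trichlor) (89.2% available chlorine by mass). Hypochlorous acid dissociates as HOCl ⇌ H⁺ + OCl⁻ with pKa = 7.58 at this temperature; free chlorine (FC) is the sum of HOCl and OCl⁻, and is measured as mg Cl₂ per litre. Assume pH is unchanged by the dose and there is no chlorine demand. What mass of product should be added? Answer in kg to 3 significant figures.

Volume: 2490 m³ = 2,490,000 L.
[OCl⁻]/[HOCl] = 10^(pH − pKa) = 10^(8.06 − 7.58) = 3.02; fraction as HOCl = 1/(1 + 3.02) = 0.2488.
Free chlorine required for 2.86 ppm HOCl: 2.86 / 0.2488 = 11.5 ppm.
FC to add: 11.5 − 0.2 = 11.3 mg/L as Cl₂.
Cl₂ equivalent: 11.3 mg/L × 2,490,000 L = 28,130 g.
Product at 89.2% available Cl: 28,130 / 0.892 = 31,540 g.

31.5 kg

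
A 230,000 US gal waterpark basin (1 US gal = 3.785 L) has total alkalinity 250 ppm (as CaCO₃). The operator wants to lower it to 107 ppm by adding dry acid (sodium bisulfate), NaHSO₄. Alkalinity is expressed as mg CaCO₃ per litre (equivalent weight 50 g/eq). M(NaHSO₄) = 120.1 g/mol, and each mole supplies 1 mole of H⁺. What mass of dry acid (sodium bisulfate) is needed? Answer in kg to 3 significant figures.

Volume: 230,000 US gal × 3.785 L/gal = 870,550 L.
Alkalinity to neutralize: (250 − 107) = 143 mg/L as CaCO₃ × 870,550 L = 124,500 g as CaCO₃.
Equivalents of H⁺ required: 124,500 ÷ 50 g/eq = 2490 eq = 2490 mol NaHSO₄.
Mass of NaHSO₄: 2490 × 120.1 = 299,000 g.

299 kg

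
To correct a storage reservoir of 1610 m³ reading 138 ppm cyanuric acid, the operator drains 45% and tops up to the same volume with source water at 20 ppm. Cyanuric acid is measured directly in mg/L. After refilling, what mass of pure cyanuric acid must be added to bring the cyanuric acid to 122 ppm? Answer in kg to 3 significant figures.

Volume: 1610 m³ = 1,610,000 L.
After draining 45% and refilling: 138 × 0.55 + 20 × 0.45 = 84.9 ppm.
Deficit to target: 122 − 84.9 = 37.1 mg/L.
Mass: 37.1 mg/L × 1,610,000 L = 59,730 g cyanuric acid.

59.7 kg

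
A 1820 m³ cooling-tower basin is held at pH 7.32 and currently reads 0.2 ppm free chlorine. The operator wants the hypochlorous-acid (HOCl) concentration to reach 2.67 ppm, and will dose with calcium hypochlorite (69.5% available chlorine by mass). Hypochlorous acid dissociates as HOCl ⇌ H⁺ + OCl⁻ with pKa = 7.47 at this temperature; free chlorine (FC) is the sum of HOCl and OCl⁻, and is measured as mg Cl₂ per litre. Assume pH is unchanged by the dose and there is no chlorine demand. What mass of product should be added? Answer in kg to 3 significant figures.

11.4 kg

Volume: 1820 m³ = 1,820,000 L.
[OCl⁻]/[HOCl] = 10^(pH − pKa) = 10^(7.32 − 7.47) = 0.7079; fraction as HOCl = 1/(1 + 0.7079) = 0.5855.
Free chlorine required for 2.67 ppm HOCl: 2.67 / 0.5855 = 4.56 ppm.
FC to add: 4.56 − 0.2 = 4.36 mg/L as Cl₂.
Cl₂ equivalent: 4.36 mg/L × 1,820,000 L = 7936 g.
Product at 69.5% available Cl: 7936 / 0.695 = 11,420 g.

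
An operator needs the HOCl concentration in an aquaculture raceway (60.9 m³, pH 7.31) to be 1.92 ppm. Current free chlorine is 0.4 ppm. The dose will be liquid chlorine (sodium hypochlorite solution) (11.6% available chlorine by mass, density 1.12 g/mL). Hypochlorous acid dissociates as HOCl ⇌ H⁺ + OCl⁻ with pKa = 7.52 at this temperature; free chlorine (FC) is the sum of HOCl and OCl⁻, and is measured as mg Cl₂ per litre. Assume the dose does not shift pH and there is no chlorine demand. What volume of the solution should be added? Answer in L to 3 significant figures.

1.27 L

Volume: 60.9 m³ = 60,900 L.
[OCl⁻]/[HOCl] = 10^(pH − pKa) = 10^(7.31 − 7.52) = 0.6166; fraction as HOCl = 1/(1 + 0.6166) = 0.6186.
Free chlorine required for 1.92 ppm HOCl: 1.92 / 0.6186 = 3.104 ppm.
FC to add: 3.104 − 0.4 = 2.704 mg/L as Cl₂.
Cl₂ equivalent: 2.704 mg/L × 60,900 L = 164.7 g.
Product at 11.6% available Cl: 164.7 / 0.116 = 1420 g.
Volume: 1420 g ÷ 1.12 g/mL = 1267 mL.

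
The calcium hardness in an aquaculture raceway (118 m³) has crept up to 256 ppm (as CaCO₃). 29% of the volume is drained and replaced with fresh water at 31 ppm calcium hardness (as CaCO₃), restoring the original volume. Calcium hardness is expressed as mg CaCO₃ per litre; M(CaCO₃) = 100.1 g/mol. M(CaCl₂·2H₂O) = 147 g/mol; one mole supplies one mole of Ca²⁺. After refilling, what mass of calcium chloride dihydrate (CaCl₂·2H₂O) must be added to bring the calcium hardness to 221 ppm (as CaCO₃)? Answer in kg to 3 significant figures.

Volume: 118 m³ = 118,000 L.
After draining 29% and refilling: 256 × 0.71 + 31 × 0.29 = 190.75 ppm.
Deficit to target: 221 − 190.75 = 30.25 mg/L.
As CaCO₃: 30.25 mg/L × 118,000 L = 3570 g; ÷ 100.1 = 35.66 mol Ca²⁺.
Mass: 35.66 × 147 = 5242 g.

5.24 kg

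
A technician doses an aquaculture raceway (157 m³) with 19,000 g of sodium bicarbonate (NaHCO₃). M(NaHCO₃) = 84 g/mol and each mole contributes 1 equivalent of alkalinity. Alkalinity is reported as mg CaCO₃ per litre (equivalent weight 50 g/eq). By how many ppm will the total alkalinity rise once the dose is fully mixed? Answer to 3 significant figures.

Volume: 157 m³ = 157,000 L.
Moles of NaHCO₃: 19,000 g ÷ 84 g/mol = 226.2 mol → 226.2 eq of alkalinity.
As CaCO₃: 226.2 eq × 50 g/eq = 11,310 g.
Rise: 11,310 g / 157,000 L × 1000 = 72.04 mg/L.

72.0 ppm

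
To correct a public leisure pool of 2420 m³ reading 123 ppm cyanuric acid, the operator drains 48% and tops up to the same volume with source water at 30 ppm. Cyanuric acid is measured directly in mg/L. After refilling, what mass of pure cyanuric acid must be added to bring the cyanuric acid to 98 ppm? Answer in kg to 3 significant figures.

Volume: 2420 m³ = 2,420,000 L.
After draining 48% and refilling: 123 × 0.52 + 30 × 0.48 = 78.36 ppm.
Deficit to target: 98 − 78.36 = 19.64 mg/L.
Mass: 19.64 mg/L × 2,420,000 L = 47,530 g cyanuric acid.

47.5 kg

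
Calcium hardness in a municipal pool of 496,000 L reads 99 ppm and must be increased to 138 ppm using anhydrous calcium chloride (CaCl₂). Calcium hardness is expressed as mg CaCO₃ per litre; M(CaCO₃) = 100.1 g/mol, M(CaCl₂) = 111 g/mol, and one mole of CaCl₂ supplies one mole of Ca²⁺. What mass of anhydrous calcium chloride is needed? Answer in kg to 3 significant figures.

21.5 kg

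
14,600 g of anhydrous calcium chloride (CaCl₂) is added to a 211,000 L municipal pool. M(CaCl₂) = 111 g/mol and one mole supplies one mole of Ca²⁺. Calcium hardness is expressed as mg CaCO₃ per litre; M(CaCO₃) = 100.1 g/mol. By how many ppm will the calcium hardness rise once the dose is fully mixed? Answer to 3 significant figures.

Moles of Ca²⁺: 14,600 g ÷ 111 g/mol = 131.5 mol.
As CaCO₃: 131.5 mol × 100.1 g/mol = 13,170 g.
Rise: 13,170 g / 211,000 L × 1000 = 62.4 mg/L.

62.4 ppm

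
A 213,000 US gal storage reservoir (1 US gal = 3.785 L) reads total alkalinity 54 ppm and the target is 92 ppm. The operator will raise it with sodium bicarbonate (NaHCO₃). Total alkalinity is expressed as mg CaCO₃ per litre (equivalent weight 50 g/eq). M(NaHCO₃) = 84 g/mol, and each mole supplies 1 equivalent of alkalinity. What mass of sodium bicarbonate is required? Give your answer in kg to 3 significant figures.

Volume: 213,000 US gal × 3.785 L/gal = 806,205 L.
Alkalinity to add: (92 − 54) = 38 mg/L as CaCO₃ × 806,205 L = 30,640 g as CaCO₃.
Equivalents: 30,640 g ÷ 50 g/eq = 612.7 eq.
NaHCO₃ supplies 1 eq per mole → 612.7 mol.
Mass: 612.7 mol × 84 g/mol = 51,470 g.

51.5 kg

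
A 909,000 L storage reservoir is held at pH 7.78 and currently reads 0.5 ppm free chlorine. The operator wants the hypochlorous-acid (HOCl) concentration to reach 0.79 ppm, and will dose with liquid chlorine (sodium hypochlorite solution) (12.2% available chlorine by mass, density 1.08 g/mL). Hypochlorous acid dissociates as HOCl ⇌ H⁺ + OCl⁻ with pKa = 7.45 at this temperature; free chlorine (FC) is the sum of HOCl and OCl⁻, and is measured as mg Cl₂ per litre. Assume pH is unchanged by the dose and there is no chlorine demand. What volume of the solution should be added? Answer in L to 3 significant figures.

13.7 L

[OCl⁻]/[HOCl] = 10^(pH − pKa) = 10^(7.78 − 7.45) = 2.138; fraction as HOCl = 1/(1 + 2.138) = 0.3187.
Free chlorine required for 0.79 ppm HOCl: 0.79 / 0.3187 = 2.479 ppm.
FC to add: 2.479 − 0.5 = 1.979 mg/L as Cl₂.
Cl₂ equivalent: 1.979 mg/L × 909,000 L = 1799 g.
Product at 12.2% available Cl: 1799 / 0.122 = 14,750 g.
Volume: 14,750 g ÷ 1.08 g/mL = 13,650 mL.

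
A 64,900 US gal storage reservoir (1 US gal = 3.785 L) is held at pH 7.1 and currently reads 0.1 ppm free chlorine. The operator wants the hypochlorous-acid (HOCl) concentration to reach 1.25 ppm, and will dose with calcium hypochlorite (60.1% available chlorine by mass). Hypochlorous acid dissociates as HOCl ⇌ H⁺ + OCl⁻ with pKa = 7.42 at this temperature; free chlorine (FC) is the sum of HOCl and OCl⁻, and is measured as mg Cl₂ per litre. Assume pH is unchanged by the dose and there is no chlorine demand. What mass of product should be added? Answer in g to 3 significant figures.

Volume: 64,900 US gal × 3.785 L/gal = 245,646 L.
[OCl⁻]/[HOCl] = 10^(pH − pKa) = 10^(7.1 − 7.42) = 0.4786; fraction as HOCl = 1/(1 + 0.4786) = 0.6763.
Free chlorine required for 1.25 ppm HOCl: 1.25 / 0.6763 = 1.848 ppm.
FC to add: 1.848 − 0.1 = 1.748 mg/L as Cl₂.
Cl₂ equivalent: 1.748 mg/L × 245,646 L = 429.5 g.
Product at 60.1% available Cl: 429.5 / 0.601 = 714.6 g.

715 g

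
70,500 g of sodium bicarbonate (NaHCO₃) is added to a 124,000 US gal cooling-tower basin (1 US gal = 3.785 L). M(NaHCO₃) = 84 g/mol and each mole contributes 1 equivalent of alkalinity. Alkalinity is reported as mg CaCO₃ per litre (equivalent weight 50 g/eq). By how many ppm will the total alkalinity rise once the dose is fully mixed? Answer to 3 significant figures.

Volume: 124,000 US gal × 3.785 L/gal = 469,340 L.
Moles of NaHCO₃: 70,500 g ÷ 84 g/mol = 839.3 mol → 839.3 eq of alkalinity.
As CaCO₃: 839.3 eq × 50 g/eq = 41,960 g.
Rise: 41,960 g / 469,340 L × 1000 = 89.41 mg/L.

89.4 ppm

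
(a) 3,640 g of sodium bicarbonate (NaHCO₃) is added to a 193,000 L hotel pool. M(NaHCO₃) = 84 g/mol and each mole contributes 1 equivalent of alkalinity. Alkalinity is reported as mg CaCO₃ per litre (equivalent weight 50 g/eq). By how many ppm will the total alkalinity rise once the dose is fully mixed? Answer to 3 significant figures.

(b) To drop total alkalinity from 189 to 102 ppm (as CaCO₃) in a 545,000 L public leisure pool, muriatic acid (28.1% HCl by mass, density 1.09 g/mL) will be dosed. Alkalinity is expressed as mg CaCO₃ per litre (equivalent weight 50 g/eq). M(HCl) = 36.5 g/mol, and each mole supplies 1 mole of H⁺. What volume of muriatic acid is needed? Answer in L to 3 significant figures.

(a) Moles of NaHCO₃: 3,640 g ÷ 84 g/mol = 43.33 mol → 43.33 eq of alkalinity.
(a) As CaCO₃: 43.33 eq × 50 g/eq = 2167 g.
(a) Rise: 2167 g / 193,000 L × 1000 = 11.23 mg/L.

(b) Alkalinity to neutralize: (189 − 102) = 87 mg/L as CaCO₃ × 545,000 L = 47,420 g as CaCO₃.
(b) Equivalents of H⁺ required: 47,420 ÷ 50 g/eq = 948.3 eq = 948.3 mol HCl.
(b) Mass of HCl: 948.3 × 36.5 = 34,610 g.
(b) Mass of 28.1% solution: 34,610 / 0.281 = 123,200 g.
(b) Volume: 123,200 g ÷ 1.09 g/mL = 113,000 mL.

(a) 11.2 ppm; (b) 113 L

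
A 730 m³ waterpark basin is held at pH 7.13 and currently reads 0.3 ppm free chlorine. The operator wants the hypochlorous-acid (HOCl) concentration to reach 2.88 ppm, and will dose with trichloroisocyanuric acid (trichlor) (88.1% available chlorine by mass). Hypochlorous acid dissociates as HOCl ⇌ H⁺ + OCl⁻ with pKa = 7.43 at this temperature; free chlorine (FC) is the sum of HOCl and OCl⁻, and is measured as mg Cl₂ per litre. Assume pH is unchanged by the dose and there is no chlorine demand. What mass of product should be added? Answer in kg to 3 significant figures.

Volume: 730 m³ = 730,000 L.
[OCl⁻]/[HOCl] = 10^(pH − pKa) = 10^(7.13 − 7.43) = 0.5012; fraction as HOCl = 1/(1 + 0.5012) = 0.6661.
Free chlorine required for 2.88 ppm HOCl: 2.88 / 0.6661 = 4.323 ppm.
FC to add: 4.323 − 0.3 = 4.023 mg/L as Cl₂.
Cl₂ equivalent: 4.023 mg/L × 730,000 L = 2937 g.
Product at 88.1% available Cl: 2937 / 0.881 = 3334 g.

3.33 kg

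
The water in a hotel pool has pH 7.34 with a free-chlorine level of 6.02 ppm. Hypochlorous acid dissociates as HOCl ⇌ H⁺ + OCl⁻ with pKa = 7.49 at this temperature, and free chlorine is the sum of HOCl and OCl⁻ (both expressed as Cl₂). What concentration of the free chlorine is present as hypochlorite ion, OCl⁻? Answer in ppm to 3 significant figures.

2.50 ppm

[OCl⁻]/[HOCl] = 10^(pH − pKa) = 10^(7.34 − 7.49) = 10^-0.15 = 0.7079.
Fraction as HOCl = 1 / (1 + 0.7079) = 0.5855.
OCl⁻ = (1 − 0.5855) × 6.02 ppm = 2.495 ppm.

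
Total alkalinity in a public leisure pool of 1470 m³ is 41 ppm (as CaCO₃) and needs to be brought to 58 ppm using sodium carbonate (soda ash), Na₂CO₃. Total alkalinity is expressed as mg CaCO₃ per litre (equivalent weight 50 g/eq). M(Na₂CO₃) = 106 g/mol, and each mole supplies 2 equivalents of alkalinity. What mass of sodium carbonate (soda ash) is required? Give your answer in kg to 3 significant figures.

26.5 kg

Volume: 1470 m³ = 1,470,000 L.
Alkalinity to add: (58 − 41) = 17 mg/L as CaCO₃ × 1,470,000 L = 24,990 g as CaCO₃.
Equivalents: 24,990 g ÷ 50 g/eq = 499.8 eq.
Each mole of Na₂CO₃ supplies 2 eq, so 499.8 / 2 = 249.9 mol.
Mass: 249.9 mol × 106 g/mol = 26,490 g.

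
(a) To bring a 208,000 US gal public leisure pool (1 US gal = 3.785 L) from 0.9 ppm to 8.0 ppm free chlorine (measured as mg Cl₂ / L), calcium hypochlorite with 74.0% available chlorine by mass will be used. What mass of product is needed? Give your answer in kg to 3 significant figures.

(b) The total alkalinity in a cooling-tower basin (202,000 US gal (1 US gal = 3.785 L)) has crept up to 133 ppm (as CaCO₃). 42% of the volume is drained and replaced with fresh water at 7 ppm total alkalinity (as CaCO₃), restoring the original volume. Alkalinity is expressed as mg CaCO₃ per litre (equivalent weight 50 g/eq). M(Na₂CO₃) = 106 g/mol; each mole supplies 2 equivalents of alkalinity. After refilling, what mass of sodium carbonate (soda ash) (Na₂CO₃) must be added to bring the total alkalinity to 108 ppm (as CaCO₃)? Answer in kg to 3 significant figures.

(a) Volume: 208,000 US gal × 3.785 L/gal = 787,280 L.
(a) Chlorine deficit: 8.0 − 0.9 = 7.1 ppm = 7.1 mg/L as Cl₂.
(a) Cl₂ equivalent needed: 7.1 mg/L × 787,280 L = 5,590,000 mg = 5590 g.
(a) Product at 74.0% available chlorine: 5590 / 0.74 = 7554 g.

(b) Volume: 202,000 US gal × 3.785 L/gal = 764,570 L.
(b) After draining 42% and refilling: 133 × 0.58 + 7 × 0.42 = 80.08 ppm.
(b) Deficit to target: 108 − 80.08 = 27.92 mg/L.
(b) As CaCO₃: 27.92 mg/L × 764,570 L = 21,350 g; ÷ 50 g/eq ÷ 2 = 213.5 mol Na₂CO₃.
(b) Mass: 213.5 × 106 = 22,630 g.

(a) 7.55 kg; (b) 22.6 kg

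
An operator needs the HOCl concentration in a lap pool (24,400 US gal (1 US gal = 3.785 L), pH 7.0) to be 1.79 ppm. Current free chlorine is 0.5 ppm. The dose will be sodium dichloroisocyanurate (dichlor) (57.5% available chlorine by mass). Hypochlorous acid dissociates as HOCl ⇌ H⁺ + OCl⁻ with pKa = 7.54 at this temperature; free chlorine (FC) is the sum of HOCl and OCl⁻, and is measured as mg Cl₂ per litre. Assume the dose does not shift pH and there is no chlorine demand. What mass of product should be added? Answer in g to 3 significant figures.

290 g

Volume: 24,400 US gal × 3.785 L/gal = 92,354 L.
[OCl⁻]/[HOCl] = 10^(pH − pKa) = 10^(7.0 − 7.54) = 0.2884; fraction as HOCl = 1/(1 + 0.2884) = 0.7762.
Free chlorine required for 1.79 ppm HOCl: 1.79 / 0.7762 = 2.306 ppm.
FC to add: 2.306 − 0.5 = 1.806 mg/L as Cl₂.
Cl₂ equivalent: 1.806 mg/L × 92,354 L = 166.8 g.
Product at 57.5% available Cl: 166.8 / 0.575 = 290.1 g.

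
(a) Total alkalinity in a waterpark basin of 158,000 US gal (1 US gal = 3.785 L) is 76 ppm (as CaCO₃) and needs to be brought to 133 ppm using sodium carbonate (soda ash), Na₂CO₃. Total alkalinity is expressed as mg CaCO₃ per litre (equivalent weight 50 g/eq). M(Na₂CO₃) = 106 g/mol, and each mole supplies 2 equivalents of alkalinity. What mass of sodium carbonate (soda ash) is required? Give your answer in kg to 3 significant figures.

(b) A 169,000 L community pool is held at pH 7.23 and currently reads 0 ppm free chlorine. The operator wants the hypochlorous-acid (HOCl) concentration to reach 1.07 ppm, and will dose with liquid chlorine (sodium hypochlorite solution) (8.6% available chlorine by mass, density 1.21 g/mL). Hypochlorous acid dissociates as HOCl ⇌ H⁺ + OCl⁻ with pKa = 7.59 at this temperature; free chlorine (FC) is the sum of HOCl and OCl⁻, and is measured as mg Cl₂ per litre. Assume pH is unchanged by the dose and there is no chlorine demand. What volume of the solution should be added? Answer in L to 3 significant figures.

(a) 36.1 kg; (b) 2.50 L

(a) Volume: 158,000 US gal × 3.785 L/gal = 598,030 L.
(a) Alkalinity to add: (133 − 76) = 57 mg/L as CaCO₃ × 598,030 L = 34,090 g as CaCO₃.
(a) Equivalents: 34,090 g ÷ 50 g/eq = 681.8 eq.
(a) Each mole of Na₂CO₃ supplies 2 eq, so 681.8 / 2 = 340.9 mol.
(a) Mass: 340.9 mol × 106 g/mol = 36,130 g.

(b) [OCl⁻]/[HOCl] = 10^(pH − pKa) = 10^(7.23 − 7.59) = 0.4365; fraction as HOCl = 1/(1 + 0.4365) = 0.6961.
(b) Free chlorine required for 1.07 ppm HOCl: 1.07 / 0.6961 = 1.537 ppm.
(b) FC to add: 1.537 − 0 = 1.537 mg/L as Cl₂.
(b) Cl₂ equivalent: 1.537 mg/L × 169,000 L = 259.8 g.
(b) Product at 8.6% available Cl: 259.8 / 0.086 = 3021 g.
(b) Volume: 3021 g ÷ 1.21 g/mL = 2496 mL.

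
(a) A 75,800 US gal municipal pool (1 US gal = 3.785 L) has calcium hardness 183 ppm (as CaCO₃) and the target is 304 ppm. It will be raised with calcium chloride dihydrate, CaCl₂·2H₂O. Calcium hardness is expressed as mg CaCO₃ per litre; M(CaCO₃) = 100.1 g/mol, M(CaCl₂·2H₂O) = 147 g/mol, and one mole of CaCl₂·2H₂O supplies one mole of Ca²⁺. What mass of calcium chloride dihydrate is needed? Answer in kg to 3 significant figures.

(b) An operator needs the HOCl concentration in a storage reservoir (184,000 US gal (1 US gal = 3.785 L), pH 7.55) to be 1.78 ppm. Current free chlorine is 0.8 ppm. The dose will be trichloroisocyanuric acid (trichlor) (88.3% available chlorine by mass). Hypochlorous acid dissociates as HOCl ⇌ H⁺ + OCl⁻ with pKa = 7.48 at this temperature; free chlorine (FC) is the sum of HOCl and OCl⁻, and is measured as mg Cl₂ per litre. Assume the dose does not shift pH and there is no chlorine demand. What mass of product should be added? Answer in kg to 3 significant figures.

(a) 51.0 kg; (b) 2.42 kg

(a) Volume: 75,800 US gal × 3.785 L/gal = 286,903 L.
(a) Hardness to add: (304 − 183) = 121 mg/L as CaCO₃ × 286,903 L = 34,720 g as CaCO₃.
(a) Moles of Ca²⁺ (1 mol Ca²⁺ ≡ 1 mol CaCO₃): 34,720 / 100.1 g/mol = 346.8 mol.
(a) Mass of CaCl₂·2H₂O: 346.8 × 147 = 50,980 g.

(b) Volume: 184,000 US gal × 3.785 L/gal = 696,440 L.
(b) [OCl⁻]/[HOCl] = 10^(pH − pKa) = 10^(7.55 − 7.48) = 1.175; fraction as HOCl = 1/(1 + 1.175) = 0.4598.
(b) Free chlorine required for 1.78 ppm HOCl: 1.78 / 0.4598 = 3.871 ppm.
(b) FC to add: 3.871 − 0.8 = 3.071 mg/L as Cl₂.
(b) Cl₂ equivalent: 3.071 mg/L × 696,440 L = 2139 g.
(b) Product at 88.3% available Cl: 2139 / 0.883 = 2422 g.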